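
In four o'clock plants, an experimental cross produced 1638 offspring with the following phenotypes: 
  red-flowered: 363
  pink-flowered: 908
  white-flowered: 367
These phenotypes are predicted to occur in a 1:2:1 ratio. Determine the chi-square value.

Under the 1:2:1 hypothesis (Σ ratio = 4, N = 1638):
  red-flowered: 1638 × 1/4 = 409.5
  pink-flowered: 1638 × 2/4 = 819
  white-flowered: 1638 × 1/4 = 409.5
χ² = Σ (O − E)² / E
  red-flowered: (363 − 409.5)² / 409.5 = 5.2802
  pink-flowered: (908 − 819)² / 819 = 9.6716
  white-flowered: (367 − 409.5)² / 409.5 = 4.4109
χ² = 5.2802 + 9.6716 + 4.4109 = 19.3627 ≈ 19.363

19.363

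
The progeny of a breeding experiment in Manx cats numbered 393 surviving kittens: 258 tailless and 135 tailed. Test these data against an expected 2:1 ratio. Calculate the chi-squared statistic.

The 2:1 ratio has 3 parts, so with N = 393 the expected counts are:
  tailless: 393 × 2/3 = 262
  tailed: 393 × 1/3 = 131
χ² = Σ (O − E)² / E
  tailless: (258 − 262)² / 262 = 0.0611
  tailed: (135 − 131)² / 131 = 0.1221
χ² = 0.0611 + 0.1221 = 0.1832 ≈ 0.183

0.183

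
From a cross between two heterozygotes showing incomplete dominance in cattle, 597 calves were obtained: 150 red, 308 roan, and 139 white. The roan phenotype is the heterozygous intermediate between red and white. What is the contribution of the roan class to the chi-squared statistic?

0.302

With incomplete dominance, a heterozygote × heterozygote cross gives a 1:2:1 phenotypic ratio.
Total ratio parts = 4. Expected numbers out of 597:
  red: 597 × 1/4 = 149.25
  roan: 597 × 2/4 = 298.5
  white: 597 × 1/4 = 149.25
Contribution of roan: (308 − 298.5)² / 298.5 = 0.3023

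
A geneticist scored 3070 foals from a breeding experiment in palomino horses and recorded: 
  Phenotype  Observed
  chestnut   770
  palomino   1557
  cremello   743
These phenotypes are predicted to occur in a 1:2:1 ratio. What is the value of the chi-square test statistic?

1.106

Expected counts for N = 3070 under a 1:2:1 ratio (total parts = 4):
  chestnut: 3070 × 1/4 = 767.5
  palomino: 3070 × 2/4 = 1535
  cremello: 3070 × 1/4 = 767.5
χ² = Σ (O − E)² / E
  chestnut: (770 − 767.5)² / 767.5 = 0.0081
  palomino: (1557 − 1535)² / 1535 = 0.3153
  cremello: (743 − 767.5)² / 767.5 = 0.7821
χ² = 0.0081 + 0.3153 + 0.7821 = 1.1055 ≈ 1.106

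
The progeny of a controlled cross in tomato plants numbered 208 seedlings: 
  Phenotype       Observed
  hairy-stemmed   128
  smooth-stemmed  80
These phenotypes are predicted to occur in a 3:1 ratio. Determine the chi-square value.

Expected counts for N = 208 under a 3:1 ratio (total parts = 4):
  hairy-stemmed: 208 × 3/4 = 156
  smooth-stemmed: 208 × 1/4 = 52
χ² = Σ (O − E)² / E
  hairy-stemmed: (128 − 156)² / 156 = 5.0256
  smooth-stemmed: (80 − 52)² / 52 = 15.0769
χ² = 5.0256 + 15.0769 = 20.1025 ≈ 20.103

20.103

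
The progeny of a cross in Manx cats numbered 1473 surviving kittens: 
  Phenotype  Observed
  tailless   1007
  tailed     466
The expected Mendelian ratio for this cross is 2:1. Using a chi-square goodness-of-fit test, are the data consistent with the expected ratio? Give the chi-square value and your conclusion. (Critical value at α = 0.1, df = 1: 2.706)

Expected counts for N = 1473 under a 2:1 ratio (total parts = 3):
  tailless: 1473 × 2/3 = 982
  tailed: 1473 × 1/3 = 491
χ² = Σ (O − E)² / E
  tailless: (1007 − 982)² / 982 = 0.6365
  tailed: (466 − 491)² / 491 = 1.2729
χ² = 0.6365 + 1.2729 = 1.9094 ≈ 1.909
Degrees of freedom = 2 − 1 = 1; critical value at α = 0.1 is 2.706.
Since 1.909 < 2.706, we fail to reject the null hypothesis — the data are consistent with the 2:1 ratio.

1.909; consistent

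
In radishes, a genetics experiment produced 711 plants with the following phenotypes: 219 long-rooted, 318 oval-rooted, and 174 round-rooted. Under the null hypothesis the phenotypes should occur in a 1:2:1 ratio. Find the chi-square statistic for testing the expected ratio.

Total ratio parts = 4. Expected numbers out of 711:
  long-rooted: 711 × 1/4 = 177.75
  oval-rooted: 711 × 2/4 = 355.5
  round-rooted: 711 × 1/4 = 177.75
χ² = Σ (O − E)² / E
  long-rooted: (219 − 177.75)² / 177.75 = 9.5728
  oval-rooted: (318 − 355.5)² / 355.5 = 3.9557
  round-rooted: (174 − 177.75)² / 177.75 = 0.0791
χ² = 9.5728 + 3.9557 + 0.0791 = 13.6076 ≈ 13.608

13.608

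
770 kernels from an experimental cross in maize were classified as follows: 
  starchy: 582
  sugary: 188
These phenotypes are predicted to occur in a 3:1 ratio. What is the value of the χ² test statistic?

0.140

Total ratio parts = 4. Expected numbers out of 770:
  starchy: 770 × 3/4 = 577.5
  sugary: 770 × 1/4 = 192.5
χ² = Σ (O − E)² / E
  starchy: (582 − 577.5)² / 577.5 = 0.0351
  sugary: (188 − 192.5)² / 192.5 = 0.1052
χ² = 0.0351 + 0.1052 = 0.1403 ≈ 0.140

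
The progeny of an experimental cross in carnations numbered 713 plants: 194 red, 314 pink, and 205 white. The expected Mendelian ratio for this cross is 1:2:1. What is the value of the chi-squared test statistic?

10.473

The 1:2:1 ratio has 4 parts, so with N = 713 the expected counts are:
  red: 713 × 1/4 = 178.25
  pink: 713 × 2/4 = 356.5
  white: 713 × 1/4 = 178.25
χ² = Σ (O − E)² / E
  red: (194 − 178.25)² / 178.25 = 1.3917
  pink: (314 − 356.5)² / 356.5 = 5.0666
  white: (205 − 178.25)² / 178.25 = 4.0144
χ² = 1.3917 + 5.0666 + 4.0144 = 10.4727 ≈ 10.473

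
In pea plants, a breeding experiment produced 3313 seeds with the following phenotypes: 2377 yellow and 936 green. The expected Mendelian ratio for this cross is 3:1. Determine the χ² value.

18.690

Total ratio parts = 4. Expected numbers out of 3313:
  yellow: 3313 × 3/4 = 2484.75
  green: 3313 × 1/4 = 828.25
χ² = Σ (O − E)² / E
  yellow: (2377 − 2484.75)² / 2484.75 = 4.6725
  green: (936 − 828.25)² / 828.25 = 14.0176
χ² = 4.6725 + 14.0176 = 18.6901 ≈ 18.690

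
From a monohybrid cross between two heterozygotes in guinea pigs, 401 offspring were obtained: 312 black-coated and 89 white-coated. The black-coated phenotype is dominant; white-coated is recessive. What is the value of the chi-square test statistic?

For a monohybrid cross between heterozygotes with complete dominance, the expected phenotypic ratio is 3:1.
Expected counts for N = 401 under a 3:1 ratio (total parts = 4):
  black-coated: 401 × 3/4 = 300.75
  white-coated: 401 × 1/4 = 100.25
χ² = Σ (O − E)² / E
  black-coated: (312 − 300.75)² / 300.75 = 0.4208
  white-coated: (89 − 100.25)² / 100.25 = 1.2625
χ² = 0.4208 + 1.2625 = 1.6833 ≈ 1.683

1.683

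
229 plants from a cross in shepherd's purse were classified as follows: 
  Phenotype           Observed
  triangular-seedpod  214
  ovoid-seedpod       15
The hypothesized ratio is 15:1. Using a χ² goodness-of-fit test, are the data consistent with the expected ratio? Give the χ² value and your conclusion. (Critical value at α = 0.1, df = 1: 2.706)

Expected counts for N = 229 under a 15:1 ratio (total parts = 16):
  triangular-seedpod: 229 × 15/16 = 214.6875
  ovoid-seedpod: 229 × 1/16 = 14.3125
χ² = Σ (O − E)² / E
  triangular-seedpod: (214 − 214.6875)² / 214.6875 = 0.0022
  ovoid-seedpod: (15 − 14.3125)² / 14.3125 = 0.0330
χ² = 0.0022 + 0.0330 = 0.0352 ≈ 0.035
Degrees of freedom = 2 − 1 = 1; critical value at α = 0.1 is 2.706.
Since 0.035 < 2.706, we fail to reject the null hypothesis — the data are consistent with the 15:1 ratio.

0.035; consistent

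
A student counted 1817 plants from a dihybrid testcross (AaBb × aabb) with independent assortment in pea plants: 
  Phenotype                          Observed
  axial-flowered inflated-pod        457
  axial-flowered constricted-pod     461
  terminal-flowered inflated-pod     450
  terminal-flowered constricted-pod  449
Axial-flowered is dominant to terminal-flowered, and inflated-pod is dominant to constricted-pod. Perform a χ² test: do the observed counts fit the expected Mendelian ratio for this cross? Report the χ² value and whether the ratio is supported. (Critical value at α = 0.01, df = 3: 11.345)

A dihybrid testcross with independent assortment gives a 1:1:1:1 ratio.
The 1:1:1:1 ratio has 4 parts, so with N = 1817 the expected counts are:
  axial-flowered inflated-pod: 1817 × 1/4 = 454.25
  axial-flowered constricted-pod: 1817 × 1/4 = 454.25
  terminal-flowered inflated-pod: 1817 × 1/4 = 454.25
  terminal-flowered constricted-pod: 1817 × 1/4 = 454.25
χ² = Σ (O − E)² / E
  axial-flowered inflated-pod: (457 − 454.25)² / 454.25 = 0.0166
  axial-flowered constricted-pod: (461 − 454.25)² / 454.25 = 0.1003
  terminal-flowered inflated-pod: (450 − 454.25)² / 454.25 = 0.0398
  terminal-flowered constricted-pod: (449 − 454.25)² / 454.25 = 0.0607
χ² = 0.0166 + 0.1003 + 0.0398 + 0.0607 = 0.2174 ≈ 0.217
Degrees of freedom = 4 − 1 = 3; critical value at α = 0.01 is 11.345.
Since 0.217 < 11.345, we fail to reject the null hypothesis — the data are consistent with the 1:1:1:1 ratio.

0.217; consistent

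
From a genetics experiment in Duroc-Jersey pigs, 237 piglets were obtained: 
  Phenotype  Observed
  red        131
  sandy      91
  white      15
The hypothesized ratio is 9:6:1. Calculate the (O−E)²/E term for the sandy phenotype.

0.051

Total ratio parts = 16. Expected numbers out of 237:
  red: 237 × 9/16 = 133.3125
  sandy: 237 × 6/16 = 88.875
  white: 237 × 1/16 = 14.8125
Contribution of sandy: (91 − 88.875)² / 88.875 = 0.0508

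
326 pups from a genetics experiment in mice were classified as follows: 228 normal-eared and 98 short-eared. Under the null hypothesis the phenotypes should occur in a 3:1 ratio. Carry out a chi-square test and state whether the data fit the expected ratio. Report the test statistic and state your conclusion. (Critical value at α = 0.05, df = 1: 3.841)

The 3:1 ratio has 4 parts, so with N = 326 the expected counts are:
  normal-eared: 326 × 3/4 = 244.5
  short-eared: 326 × 1/4 = 81.5
χ² = Σ (O − E)² / E
  normal-eared: (228 − 244.5)² / 244.5 = 1.1135
  short-eared: (98 − 81.5)² / 81.5 = 3.3405
χ² = 1.1135 + 3.3405 = 4.454
Degrees of freedom = 2 − 1 = 1; critical value at α = 0.05 is 3.841.
Since 4.454 > 3.841, we reject the null hypothesis — the data do not fit the 3:1 ratio.

4.454; not consistent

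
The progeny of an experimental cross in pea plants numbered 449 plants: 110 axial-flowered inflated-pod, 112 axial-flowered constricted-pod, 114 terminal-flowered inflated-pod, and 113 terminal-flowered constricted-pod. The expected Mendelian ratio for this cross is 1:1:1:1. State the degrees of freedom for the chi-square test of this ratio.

3

A goodness-of-fit test with 4 phenotype classes has df = 4 − 1 = 3.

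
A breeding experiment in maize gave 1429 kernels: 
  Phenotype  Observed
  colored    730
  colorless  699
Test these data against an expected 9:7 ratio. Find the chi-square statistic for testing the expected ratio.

15.493

Expected counts for N = 1429 under a 9:7 ratio (total parts = 16):
  colored: 1429 × 9/16 = 803.8125
  colorless: 1429 × 7/16 = 625.1875
χ² = Σ (O − E)² / E
  colored: (730 − 803.8125)² / 803.8125 = 6.7781
  colorless: (699 − 625.1875)² / 625.1875 = 8.7146
χ² = 6.7781 + 8.7146 = 15.4927 ≈ 15.493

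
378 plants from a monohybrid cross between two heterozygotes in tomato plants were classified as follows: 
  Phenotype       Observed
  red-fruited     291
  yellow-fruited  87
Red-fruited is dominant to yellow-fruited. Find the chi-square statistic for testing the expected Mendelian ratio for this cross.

0.794

For a monohybrid cross between heterozygotes with complete dominance, the expected phenotypic ratio is 3:1.
The 3:1 ratio has 4 parts, so with N = 378 the expected counts are:
  red-fruited: 378 × 3/4 = 283.5
  yellow-fruited: 378 × 1/4 = 94.5
χ² = Σ (O − E)² / E
  red-fruited: (291 − 283.5)² / 283.5 = 0.1984
  yellow-fruited: (87 − 94.5)² / 94.5 = 0.5952
χ² = 0.1984 + 0.5952 = 0.7936 ≈ 0.794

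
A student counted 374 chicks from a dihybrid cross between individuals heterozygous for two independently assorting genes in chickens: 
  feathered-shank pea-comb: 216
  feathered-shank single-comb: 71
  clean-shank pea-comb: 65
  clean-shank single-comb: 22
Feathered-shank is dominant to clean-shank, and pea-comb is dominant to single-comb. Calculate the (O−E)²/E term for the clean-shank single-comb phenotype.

0.081

A dihybrid F₂ with independent assortment and complete dominance at both loci gives a 9:3:3:1 phenotypic ratio.
Expected counts for N = 374 under a 9:3:3:1 ratio (total parts = 16):
  feathered-shank pea-comb: 374 × 9/16 = 210.375
  feathered-shank single-comb: 374 × 3/16 = 70.125
  clean-shank pea-comb: 374 × 3/16 = 70.125
  clean-shank single-comb: 374 × 1/16 = 23.375
Contribution of clean-shank single-comb: (22 − 23.375)² / 23.375 = 0.0809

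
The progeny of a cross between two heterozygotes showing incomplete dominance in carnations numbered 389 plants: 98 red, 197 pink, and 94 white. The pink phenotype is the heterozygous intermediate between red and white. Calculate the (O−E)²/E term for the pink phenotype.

With incomplete dominance, a heterozygote × heterozygote cross gives a 1:2:1 phenotypic ratio.
Total ratio parts = 4. Expected numbers out of 389:
  red: 389 × 1/4 = 97.25
  pink: 389 × 2/4 = 194.5
  white: 389 × 1/4 = 97.25
Contribution of pink: (197 − 194.5)² / 194.5 = 0.0321

0.032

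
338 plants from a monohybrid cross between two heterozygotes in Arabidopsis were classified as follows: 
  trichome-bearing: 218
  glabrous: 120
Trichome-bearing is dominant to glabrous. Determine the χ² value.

19.886

For a monohybrid cross between heterozygotes with complete dominance, the expected phenotypic ratio is 3:1.
Total ratio parts = 4. Expected numbers out of 338:
  trichome-bearing: 338 × 3/4 = 253.5
  glabrous: 338 × 1/4 = 84.5
χ² = Σ (O − E)² / E
  trichome-bearing: (218 − 253.5)² / 253.5 = 4.9714
  glabrous: (120 − 84.5)² / 84.5 = 14.9142
χ² = 4.9714 + 14.9142 = 19.8856 ≈ 19.886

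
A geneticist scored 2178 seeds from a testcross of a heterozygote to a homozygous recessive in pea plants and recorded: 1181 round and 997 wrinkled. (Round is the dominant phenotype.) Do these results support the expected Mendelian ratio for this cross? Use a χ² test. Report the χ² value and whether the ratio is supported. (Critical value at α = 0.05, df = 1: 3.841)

A testcross of a heterozygote (Aa × aa) gives a 1:1 phenotypic ratio.
Under the 1:1 hypothesis (Σ ratio = 2, N = 2178):
  round: 2178 × 1/2 = 1089
  wrinkled: 2178 × 1/2 = 1089
χ² = Σ (O − E)² / E
  round: (1181 − 1089)² / 1089 = 7.7723
  wrinkled: (997 − 1089)² / 1089 = 7.7723
χ² = 7.7723 + 7.7723 = 15.5446 ≈ 15.545
Degrees of freedom = 2 − 1 = 1; critical value at α = 0.05 is 3.841.
Since 15.545 > 3.841, we reject the null hypothesis — the data do not fit the 1:1 ratio.

15.545; not consistent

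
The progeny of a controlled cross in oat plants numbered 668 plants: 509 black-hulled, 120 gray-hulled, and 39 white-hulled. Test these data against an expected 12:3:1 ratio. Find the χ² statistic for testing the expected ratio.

0.529

The 12:3:1 ratio has 16 parts, so with N = 668 the expected counts are:
  black-hulled: 668 × 12/16 = 501
  gray-hulled: 668 × 3/16 = 125.25
  white-hulled: 668 × 1/16 = 41.75
χ² = Σ (O − E)² / E
  black-hulled: (509 − 501)² / 501 = 0.1277
  gray-hulled: (120 − 125.25)² / 125.25 = 0.2201
  white-hulled: (39 − 41.75)² / 41.75 = 0.1811
χ² = 0.1277 + 0.2201 + 0.1811 = 0.5289 ≈ 0.529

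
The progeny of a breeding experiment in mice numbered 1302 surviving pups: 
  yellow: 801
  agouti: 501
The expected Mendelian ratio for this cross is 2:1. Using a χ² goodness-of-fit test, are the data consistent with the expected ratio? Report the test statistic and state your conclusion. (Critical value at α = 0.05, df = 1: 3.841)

15.515; not consistent

The 2:1 ratio has 3 parts, so with N = 1302 the expected counts are:
  yellow: 1302 × 2/3 = 868
  agouti: 1302 × 1/3 = 434
χ² = Σ (O − E)² / E
  yellow: (801 − 868)² / 868 = 5.1717
  agouti: (501 − 434)² / 434 = 10.3433
χ² = 5.1717 + 10.3433 = 15.515
Degrees of freedom = 2 − 1 = 1; critical value at α = 0.05 is 3.841.
Since 15.515 > 3.841, we reject the null hypothesis — the data do not fit the 2:1 ratio.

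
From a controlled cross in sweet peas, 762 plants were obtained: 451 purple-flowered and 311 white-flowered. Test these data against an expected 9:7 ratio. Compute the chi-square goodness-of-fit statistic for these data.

2.670

The 9:7 ratio has 16 parts, so with N = 762 the expected counts are:
  purple-flowered: 762 × 9/16 = 428.625
  white-flowered: 762 × 7/16 = 333.375
χ² = Σ (O − E)² / E
  purple-flowered: (451 − 428.625)² / 428.625 = 1.1680
  white-flowered: (311 − 333.375)² / 333.375 = 1.5017
χ² = 1.1680 + 1.5017 = 2.6697 ≈ 2.670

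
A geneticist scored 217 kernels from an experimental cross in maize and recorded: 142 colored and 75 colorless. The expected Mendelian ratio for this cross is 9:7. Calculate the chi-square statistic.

The 9:7 ratio has 16 parts, so with N = 217 the expected counts are:
  colored: 217 × 9/16 = 122.0625
  colorless: 217 × 7/16 = 94.9375
χ² = Σ (O − E)² / E
  colored: (142 − 122.0625)² / 122.0625 = 3.2566
  colorless: (75 − 94.9375)² / 94.9375 = 4.1870
χ² = 3.2566 + 4.1870 = 7.4436 ≈ 7.444

7.444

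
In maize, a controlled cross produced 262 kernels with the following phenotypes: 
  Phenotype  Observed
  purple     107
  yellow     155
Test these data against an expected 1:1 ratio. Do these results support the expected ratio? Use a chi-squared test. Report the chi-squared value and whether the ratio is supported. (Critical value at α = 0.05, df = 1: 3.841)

Under the 1:1 hypothesis (Σ ratio = 2, N = 262):
  purple: 262 × 1/2 = 131
  yellow: 262 × 1/2 = 131
χ² = Σ (O − E)² / E
  purple: (107 − 131)² / 131 = 4.3969
  yellow: (155 − 131)² / 131 = 4.3969
χ² = 4.3969 + 4.3969 = 8.7938 ≈ 8.794
Degrees of freedom = 2 − 1 = 1; critical value at α = 0.05 is 3.841.
Since 8.794 > 3.841, we reject the null hypothesis — the data do not fit the 1:1 ratio.

8.794; not consistent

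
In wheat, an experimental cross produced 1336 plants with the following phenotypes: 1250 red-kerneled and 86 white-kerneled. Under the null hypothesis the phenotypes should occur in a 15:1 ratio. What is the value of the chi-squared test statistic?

Total ratio parts = 16. Expected numbers out of 1336:
  red-kerneled: 1336 × 15/16 = 1252.5
  white-kerneled: 1336 × 1/16 = 83.5
χ² = Σ (O − E)² / E
  red-kerneled: (1250 − 1252.5)² / 1252.5 = 0.0050
  white-kerneled: (86 − 83.5)² / 83.5 = 0.0749
χ² = 0.0050 + 0.0749 = 0.0799 ≈ 0.080

0.080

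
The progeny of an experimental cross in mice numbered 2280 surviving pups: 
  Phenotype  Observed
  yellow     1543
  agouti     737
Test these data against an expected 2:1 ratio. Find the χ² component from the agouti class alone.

Expected counts for N = 2280 under a 2:1 ratio (total parts = 3):
  yellow: 2280 × 2/3 = 1520
  agouti: 2280 × 1/3 = 760
Contribution of agouti: (737 − 760)² / 760 = 0.6961

0.696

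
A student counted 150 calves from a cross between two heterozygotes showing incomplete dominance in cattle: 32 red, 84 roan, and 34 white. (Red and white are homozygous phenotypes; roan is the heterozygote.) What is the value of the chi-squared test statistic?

2.213

With incomplete dominance, a heterozygote × heterozygote cross gives a 1:2:1 phenotypic ratio.
The 1:2:1 ratio has 4 parts, so with N = 150 the expected counts are:
  red: 150 × 1/4 = 37.5
  roan: 150 × 2/4 = 75
  white: 150 × 1/4 = 37.5
χ² = Σ (O − E)² / E
  red: (32 − 37.5)² / 37.5 = 0.8067
  roan: (84 − 75)² / 75 = 1.0800
  white: (34 − 37.5)² / 37.5 = 0.3267
χ² = 0.8067 + 1.0800 + 0.3267 = 2.2134 ≈ 2.213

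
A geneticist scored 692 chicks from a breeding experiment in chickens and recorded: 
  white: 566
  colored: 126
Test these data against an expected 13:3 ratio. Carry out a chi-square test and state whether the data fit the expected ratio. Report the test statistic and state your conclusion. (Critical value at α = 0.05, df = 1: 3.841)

Total ratio parts = 16. Expected numbers out of 692:
  white: 692 × 13/16 = 562.25
  colored: 692 × 3/16 = 129.75
χ² = Σ (O − E)² / E
  white: (566 − 562.25)² / 562.25 = 0.0250
  colored: (126 − 129.75)² / 129.75 = 0.1084
χ² = 0.0250 + 0.1084 = 0.1334 ≈ 0.133
Degrees of freedom = 2 − 1 = 1; critical value at α = 0.05 is 3.841.
Since 0.133 < 3.841, we fail to reject the null hypothesis — the data are consistent with the 13:3 ratio.

0.133; consistent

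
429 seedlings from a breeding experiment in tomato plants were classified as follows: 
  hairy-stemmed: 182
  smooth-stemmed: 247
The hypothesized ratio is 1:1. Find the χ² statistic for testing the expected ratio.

9.848

Total ratio parts = 2. Expected numbers out of 429:
  hairy-stemmed: 429 × 1/2 = 214.5
  smooth-stemmed: 429 × 1/2 = 214.5
χ² = Σ (O − E)² / E
  hairy-stemmed: (182 − 214.5)² / 214.5 = 4.9242
  smooth-stemmed: (247 − 214.5)² / 214.5 = 4.9242
χ² = 4.9242 + 4.9242 = 9.8484 ≈ 9.848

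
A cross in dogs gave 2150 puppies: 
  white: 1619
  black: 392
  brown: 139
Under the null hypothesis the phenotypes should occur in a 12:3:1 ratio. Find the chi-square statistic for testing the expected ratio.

0.492

Expected counts for N = 2150 under a 12:3:1 ratio (total parts = 16):
  white: 2150 × 12/16 = 1612.5
  black: 2150 × 3/16 = 403.125
  brown: 2150 × 1/16 = 134.375
χ² = Σ (O − E)² / E
  white: (1619 − 1612.5)² / 1612.5 = 0.0262
  black: (392 − 403.125)² / 403.125 = 0.3070
  brown: (139 − 134.375)² / 134.375 = 0.1592
χ² = 0.0262 + 0.3070 + 0.1592 = 0.4924 ≈ 0.492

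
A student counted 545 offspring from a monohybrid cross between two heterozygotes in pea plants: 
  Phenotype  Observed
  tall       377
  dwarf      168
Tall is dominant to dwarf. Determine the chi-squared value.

For a monohybrid cross between heterozygotes with complete dominance, the expected phenotypic ratio is 3:1.
Expected counts for N = 545 under a 3:1 ratio (total parts = 4):
  tall: 545 × 3/4 = 408.75
  dwarf: 545 × 1/4 = 136.25
χ² = Σ (O − E)² / E
  tall: (377 − 408.75)² / 408.75 = 2.4662
  dwarf: (168 − 136.25)² / 136.25 = 7.3986
χ² = 2.4662 + 7.3986 = 9.8648 ≈ 9.865

9.865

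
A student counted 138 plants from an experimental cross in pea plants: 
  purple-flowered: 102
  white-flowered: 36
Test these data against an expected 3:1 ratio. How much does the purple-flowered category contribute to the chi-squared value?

Total ratio parts = 4. Expected numbers out of 138:
  purple-flowered: 138 × 3/4 = 103.5
  white-flowered: 138 × 1/4 = 34.5
Contribution of purple-flowered: (102 − 103.5)² / 103.5 = 0.0217

0.022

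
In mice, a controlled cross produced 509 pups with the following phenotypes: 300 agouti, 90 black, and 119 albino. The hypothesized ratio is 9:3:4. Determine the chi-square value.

Total ratio parts = 16. Expected numbers out of 509:
  agouti: 509 × 9/16 = 286.3125
  black: 509 × 3/16 = 95.4375
  albino: 509 × 4/16 = 127.25
χ² = Σ (O − E)² / E
  agouti: (300 − 286.3125)² / 286.3125 = 0.6543
  black: (90 − 95.4375)² / 95.4375 = 0.3098
  albino: (119 − 127.25)² / 127.25 = 0.5349
χ² = 0.6543 + 0.3098 + 0.5349 = 1.499

1.499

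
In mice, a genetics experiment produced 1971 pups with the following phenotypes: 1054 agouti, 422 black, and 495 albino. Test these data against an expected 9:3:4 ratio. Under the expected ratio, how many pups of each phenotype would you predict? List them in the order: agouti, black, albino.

1108.6875, 369.5625, 492.75

Total ratio parts = 16. Expected numbers out of 1971:
  agouti: 1971 × 9/16 = 1108.6875
  black: 1971 × 3/16 = 369.5625
  albino: 1971 × 4/16 = 492.75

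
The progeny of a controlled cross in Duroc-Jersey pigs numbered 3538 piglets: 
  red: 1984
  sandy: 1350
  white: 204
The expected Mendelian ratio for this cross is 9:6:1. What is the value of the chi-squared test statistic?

1.753

Total ratio parts = 16. Expected numbers out of 3538:
  red: 3538 × 9/16 = 1990.125
  sandy: 3538 × 6/16 = 1326.75
  white: 3538 × 1/16 = 221.125
χ² = Σ (O − E)² / E
  red: (1984 − 1990.125)² / 1990.125 = 0.0189
  sandy: (1350 − 1326.75)² / 1326.75 = 0.4074
  white: (204 − 221.125)² / 221.125 = 1.3262
χ² = 0.0189 + 0.4074 + 1.3262 = 1.7525 ≈ 1.753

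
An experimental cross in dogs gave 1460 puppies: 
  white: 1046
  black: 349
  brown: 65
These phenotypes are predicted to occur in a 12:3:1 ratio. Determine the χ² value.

Total ratio parts = 16. Expected numbers out of 1460:
  white: 1460 × 12/16 = 1095
  black: 1460 × 3/16 = 273.75
  brown: 1460 × 1/16 = 91.25
χ² = Σ (O − E)² / E
  white: (1046 − 1095)² / 1095 = 2.1927
  black: (349 − 273.75)² / 273.75 = 20.6852
  brown: (65 − 91.25)² / 91.25 = 7.5514
χ² = 2.1927 + 20.6852 + 7.5514 = 30.4293 ≈ 30.429

30.429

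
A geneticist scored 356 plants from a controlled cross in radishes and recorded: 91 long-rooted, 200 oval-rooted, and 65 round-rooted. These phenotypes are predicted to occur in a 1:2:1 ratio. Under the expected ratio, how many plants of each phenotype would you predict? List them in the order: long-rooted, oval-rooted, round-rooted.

89, 178, 89

Under the 1:2:1 hypothesis (Σ ratio = 4, N = 356):
  long-rooted: 356 × 1/4 = 89
  oval-rooted: 356 × 2/4 = 178
  round-rooted: 356 × 1/4 = 89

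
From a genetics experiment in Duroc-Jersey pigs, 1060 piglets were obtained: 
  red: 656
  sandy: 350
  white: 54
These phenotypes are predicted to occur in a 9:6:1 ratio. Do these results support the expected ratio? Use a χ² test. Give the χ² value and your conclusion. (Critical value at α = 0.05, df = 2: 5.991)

Expected counts for N = 1060 under a 9:6:1 ratio (total parts = 16):
  red: 1060 × 9/16 = 596.25
  sandy: 1060 × 6/16 = 397.5
  white: 1060 × 1/16 = 66.25
χ² = Σ (O − E)² / E
  red: (656 − 596.25)² / 596.25 = 5.9875
  sandy: (350 − 397.5)² / 397.5 = 5.6761
  white: (54 − 66.25)² / 66.25 = 2.2651
χ² = 5.9875 + 5.6761 + 2.2651 = 13.9287 ≈ 13.929
Degrees of freedom = 3 − 1 = 2; critical value at α = 0.05 is 5.991.
Since 13.929 > 5.991, we reject the null hypothesis — the data do not fit the 9:6:1 ratio.

13.929; not consistent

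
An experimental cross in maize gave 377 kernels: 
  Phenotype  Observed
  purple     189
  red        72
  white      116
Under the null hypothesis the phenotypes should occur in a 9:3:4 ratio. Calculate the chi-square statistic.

The 9:3:4 ratio has 16 parts, so with N = 377 the expected counts are:
  purple: 377 × 9/16 = 212.0625
  red: 377 × 3/16 = 70.6875
  white: 377 × 4/16 = 94.25
χ² = Σ (O − E)² / E
  purple: (189 − 212.0625)² / 212.0625 = 2.5081
  red: (72 − 70.6875)² / 70.6875 = 0.0244
  white: (116 − 94.25)² / 94.25 = 5.0192
χ² = 2.5081 + 0.0244 + 5.0192 = 7.5517 ≈ 7.552

7.552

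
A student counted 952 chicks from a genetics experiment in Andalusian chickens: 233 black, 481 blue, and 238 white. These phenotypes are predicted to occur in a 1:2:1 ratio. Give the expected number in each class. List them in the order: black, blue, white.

238, 476, 238

Under the 1:2:1 hypothesis (Σ ratio = 4, N = 952):
  black: 952 × 1/4 = 238
  blue: 952 × 2/4 = 476
  white: 952 × 1/4 = 238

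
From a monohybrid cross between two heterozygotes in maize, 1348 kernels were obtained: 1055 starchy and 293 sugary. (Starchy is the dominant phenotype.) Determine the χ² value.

7.660

For a monohybrid cross between heterozygotes with complete dominance, the expected phenotypic ratio is 3:1.
Total ratio parts = 4. Expected numbers out of 1348:
  starchy: 1348 × 3/4 = 1011
  sugary: 1348 × 1/4 = 337
χ² = Σ (O − E)² / E
  starchy: (1055 − 1011)² / 1011 = 1.9149
  sugary: (293 − 337)² / 337 = 5.7448
χ² = 1.9149 + 5.7448 = 7.6597 ≈ 7.660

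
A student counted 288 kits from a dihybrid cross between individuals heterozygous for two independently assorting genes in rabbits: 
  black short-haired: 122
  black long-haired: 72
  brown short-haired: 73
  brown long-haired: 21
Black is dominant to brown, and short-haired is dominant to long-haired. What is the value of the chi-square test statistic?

23.062

A dihybrid F₂ with independent assortment and complete dominance at both loci gives a 9:3:3:1 phenotypic ratio.
Expected counts for N = 288 under a 9:3:3:1 ratio (total parts = 16):
  black short-haired: 288 × 9/16 = 162
  black long-haired: 288 × 3/16 = 54
  brown short-haired: 288 × 3/16 = 54
  brown long-haired: 288 × 1/16 = 18
χ² = Σ (O − E)² / E
  black short-haired: (122 − 162)² / 162 = 9.8765
  black long-haired: (72 − 54)² / 54 = 6.0000
  brown short-haired: (73 − 54)² / 54 = 6.6852
  brown long-haired: (21 − 18)² / 18 = 0.5000
χ² = 9.8765 + 6.0000 + 6.6852 + 0.5000 = 23.0617 ≈ 23.062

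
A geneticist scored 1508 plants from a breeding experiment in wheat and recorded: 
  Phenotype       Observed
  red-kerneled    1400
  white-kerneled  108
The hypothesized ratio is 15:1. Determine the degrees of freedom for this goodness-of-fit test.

1

A goodness-of-fit test with 2 phenotype classes has df = 2 − 1 = 1.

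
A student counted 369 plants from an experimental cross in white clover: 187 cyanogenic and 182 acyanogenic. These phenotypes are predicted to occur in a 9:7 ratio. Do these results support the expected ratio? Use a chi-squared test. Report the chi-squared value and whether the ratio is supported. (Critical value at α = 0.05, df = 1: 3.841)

Total ratio parts = 16. Expected numbers out of 369:
  cyanogenic: 369 × 9/16 = 207.5625
  acyanogenic: 369 × 7/16 = 161.4375
χ² = Σ (O − E)² / E
  cyanogenic: (187 − 207.5625)² / 207.5625 = 2.0371
  acyanogenic: (182 − 161.4375)² / 161.4375 = 2.6191
χ² = 2.0371 + 2.6191 = 4.6562 ≈ 4.656
Degrees of freedom = 2 − 1 = 1; critical value at α = 0.05 is 3.841.
Since 4.656 > 3.841, we reject the null hypothesis — the data do not fit the 9:7 ratio.

4.656; not consistent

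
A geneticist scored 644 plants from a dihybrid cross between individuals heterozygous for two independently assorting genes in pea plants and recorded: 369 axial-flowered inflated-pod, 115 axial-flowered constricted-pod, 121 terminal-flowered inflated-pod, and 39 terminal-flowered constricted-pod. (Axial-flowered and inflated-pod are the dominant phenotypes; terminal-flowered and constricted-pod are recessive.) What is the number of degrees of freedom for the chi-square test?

3

A dihybrid F₂ with independent assortment and complete dominance at both loci gives a 9:3:3:1 phenotypic ratio.
A goodness-of-fit test with 4 phenotype classes has df = 4 − 1 = 3.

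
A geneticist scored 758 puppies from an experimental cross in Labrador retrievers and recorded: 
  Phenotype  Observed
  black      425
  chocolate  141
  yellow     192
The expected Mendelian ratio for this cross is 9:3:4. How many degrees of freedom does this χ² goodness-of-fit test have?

2

A goodness-of-fit test with 3 phenotype classes has df = 3 − 1 = 2.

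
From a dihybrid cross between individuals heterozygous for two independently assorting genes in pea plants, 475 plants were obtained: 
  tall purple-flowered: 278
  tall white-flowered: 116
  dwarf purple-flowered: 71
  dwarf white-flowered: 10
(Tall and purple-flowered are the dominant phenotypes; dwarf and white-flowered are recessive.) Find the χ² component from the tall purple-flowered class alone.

A dihybrid F₂ with independent assortment and complete dominance at both loci gives a 9:3:3:1 phenotypic ratio.
Expected counts for N = 475 under a 9:3:3:1 ratio (total parts = 16):
  tall purple-flowered: 475 × 9/16 = 267.1875
  tall white-flowered: 475 × 3/16 = 89.0625
  dwarf purple-flowered: 475 × 3/16 = 89.0625
  dwarf white-flowered: 475 × 1/16 = 29.6875
Contribution of tall purple-flowered: (278 − 267.1875)² / 267.1875 = 0.4376

0.438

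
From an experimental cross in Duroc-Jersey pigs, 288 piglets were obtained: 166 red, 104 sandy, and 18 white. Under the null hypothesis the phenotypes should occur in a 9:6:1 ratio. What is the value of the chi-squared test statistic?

0.247

Under the 9:6:1 hypothesis (Σ ratio = 16, N = 288):
  red: 288 × 9/16 = 162
  sandy: 288 × 6/16 = 108
  white: 288 × 1/16 = 18
χ² = Σ (O − E)² / E
  red: (166 − 162)² / 162 = 0.0988
  sandy: (104 − 108)² / 108 = 0.1481
  white: (18 − 18)² / 18 = 0.0000
χ² = 0.0988 + 0.1481 + 0.0000 = 0.2469 ≈ 0.247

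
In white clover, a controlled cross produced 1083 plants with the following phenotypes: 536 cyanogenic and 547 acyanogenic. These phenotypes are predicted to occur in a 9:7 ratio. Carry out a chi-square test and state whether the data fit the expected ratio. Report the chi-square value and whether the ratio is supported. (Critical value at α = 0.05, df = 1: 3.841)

Expected counts for N = 1083 under a 9:7 ratio (total parts = 16):
  cyanogenic: 1083 × 9/16 = 609.1875
  acyanogenic: 1083 × 7/16 = 473.8125
χ² = Σ (O − E)² / E
  cyanogenic: (536 − 609.1875)² / 609.1875 = 8.7927
  acyanogenic: (547 − 473.8125)² / 473.8125 = 11.3049
χ² = 8.7927 + 11.3049 = 20.0976 ≈ 20.098
Degrees of freedom = 2 − 1 = 1; critical value at α = 0.05 is 3.841.
Since 20.098 > 3.841, we reject the null hypothesis — the data do not fit the 9:7 ratio.

20.098; not consistent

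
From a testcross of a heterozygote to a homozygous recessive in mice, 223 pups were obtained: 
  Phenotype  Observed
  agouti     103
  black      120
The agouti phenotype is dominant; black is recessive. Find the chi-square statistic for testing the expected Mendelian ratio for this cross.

A testcross of a heterozygote (Aa × aa) gives a 1:1 phenotypic ratio.
The 1:1 ratio has 2 parts, so with N = 223 the expected counts are:
  agouti: 223 × 1/2 = 111.5
  black: 223 × 1/2 = 111.5
χ² = Σ (O − E)² / E
  agouti: (103 − 111.5)² / 111.5 = 0.6480
  black: (120 − 111.5)² / 111.5 = 0.6480
χ² = 0.6480 + 0.6480 = 1.296

1.296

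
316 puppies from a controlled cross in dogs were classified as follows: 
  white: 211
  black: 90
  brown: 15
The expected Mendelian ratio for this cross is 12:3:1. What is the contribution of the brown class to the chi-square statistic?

1.142

Expected counts for N = 316 under a 12:3:1 ratio (total parts = 16):
  white: 316 × 12/16 = 237
  black: 316 × 3/16 = 59.25
  brown: 316 × 1/16 = 19.75
Contribution of brown: (15 − 19.75)² / 19.75 = 1.1424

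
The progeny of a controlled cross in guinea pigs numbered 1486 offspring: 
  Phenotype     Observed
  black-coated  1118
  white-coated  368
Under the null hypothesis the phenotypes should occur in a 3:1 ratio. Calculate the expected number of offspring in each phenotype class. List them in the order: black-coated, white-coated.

1114.5, 371.5

Under the 3:1 hypothesis (Σ ratio = 4, N = 1486):
  black-coated: 1486 × 3/4 = 1114.5
  white-coated: 1486 × 1/4 = 371.5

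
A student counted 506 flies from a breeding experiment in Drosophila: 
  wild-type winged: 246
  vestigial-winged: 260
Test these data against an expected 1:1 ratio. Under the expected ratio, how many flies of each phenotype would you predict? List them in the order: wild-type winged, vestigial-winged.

Expected counts for N = 506 under a 1:1 ratio (total parts = 2):
  wild-type winged: 506 × 1/2 = 253
  vestigial-winged: 506 × 1/2 = 253

253, 253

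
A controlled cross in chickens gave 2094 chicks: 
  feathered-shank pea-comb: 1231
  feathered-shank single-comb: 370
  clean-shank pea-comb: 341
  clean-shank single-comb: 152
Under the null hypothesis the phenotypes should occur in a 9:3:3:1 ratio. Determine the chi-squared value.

The 9:3:3:1 ratio has 16 parts, so with N = 2094 the expected counts are:
  feathered-shank pea-comb: 2094 × 9/16 = 1177.875
  feathered-shank single-comb: 2094 × 3/16 = 392.625
  clean-shank pea-comb: 2094 × 3/16 = 392.625
  clean-shank single-comb: 2094 × 1/16 = 130.875
χ² = Σ (O − E)² / E
  feathered-shank pea-comb: (1231 − 1177.875)² / 1177.875 = 2.3961
  feathered-shank single-comb: (370 − 392.625)² / 392.625 = 1.3038
  clean-shank pea-comb: (341 − 392.625)² / 392.625 = 6.7880
  clean-shank single-comb: (152 − 130.875)² / 130.875 = 3.4099
χ² = 2.3961 + 1.3038 + 6.7880 + 3.4099 = 13.8978 ≈ 13.898

13.898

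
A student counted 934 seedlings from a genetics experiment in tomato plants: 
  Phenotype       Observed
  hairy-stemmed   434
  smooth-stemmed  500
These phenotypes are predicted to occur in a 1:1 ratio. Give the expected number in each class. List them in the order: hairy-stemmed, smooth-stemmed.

467, 467

The 1:1 ratio has 2 parts, so with N = 934 the expected counts are:
  hairy-stemmed: 934 × 1/2 = 467
  smooth-stemmed: 934 × 1/2 = 467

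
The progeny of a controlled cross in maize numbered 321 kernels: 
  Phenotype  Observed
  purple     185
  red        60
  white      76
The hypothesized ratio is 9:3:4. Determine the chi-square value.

0.335

Expected counts for N = 321 under a 9:3:4 ratio (total parts = 16):
  purple: 321 × 9/16 = 180.5625
  red: 321 × 3/16 = 60.1875
  white: 321 × 4/16 = 80.25
χ² = Σ (O − E)² / E
  purple: (185 − 180.5625)² / 180.5625 = 0.1091
  red: (60 − 60.1875)² / 60.1875 = 0.0006
  white: (76 − 80.25)² / 80.25 = 0.2251
χ² = 0.1091 + 0.0006 + 0.2251 = 0.3348 ≈ 0.335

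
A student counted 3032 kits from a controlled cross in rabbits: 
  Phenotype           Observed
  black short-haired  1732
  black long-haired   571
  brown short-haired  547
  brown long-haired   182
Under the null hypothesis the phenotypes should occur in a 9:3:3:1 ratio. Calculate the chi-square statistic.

The 9:3:3:1 ratio has 16 parts, so with N = 3032 the expected counts are:
  black short-haired: 3032 × 9/16 = 1705.5
  black long-haired: 3032 × 3/16 = 568.5
  brown short-haired: 3032 × 3/16 = 568.5
  brown long-haired: 3032 × 1/16 = 189.5
χ² = Σ (O − E)² / E
  black short-haired: (1732 − 1705.5)² / 1705.5 = 0.4118
  black long-haired: (571 − 568.5)² / 568.5 = 0.0110
  brown short-haired: (547 − 568.5)² / 568.5 = 0.8131
  brown long-haired: (182 − 189.5)² / 189.5 = 0.2968
χ² = 0.4118 + 0.0110 + 0.8131 + 0.2968 = 1.5327 ≈ 1.533

1.533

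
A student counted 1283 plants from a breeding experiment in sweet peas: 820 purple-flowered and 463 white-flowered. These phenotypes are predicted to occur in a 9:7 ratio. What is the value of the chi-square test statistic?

30.612

Expected counts for N = 1283 under a 9:7 ratio (total parts = 16):
  purple-flowered: 1283 × 9/16 = 721.6875
  white-flowered: 1283 × 7/16 = 561.3125
χ² = Σ (O − E)² / E
  purple-flowered: (820 − 721.6875)² / 721.6875 = 13.3927
  white-flowered: (463 − 561.3125)² / 561.3125 = 17.2192
χ² = 13.3927 + 17.2192 = 30.6119 ≈ 30.612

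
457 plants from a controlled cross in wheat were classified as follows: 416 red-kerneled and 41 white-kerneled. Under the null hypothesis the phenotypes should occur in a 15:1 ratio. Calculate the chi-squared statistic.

5.777

Under the 15:1 hypothesis (Σ ratio = 16, N = 457):
  red-kerneled: 457 × 15/16 = 428.4375
  white-kerneled: 457 × 1/16 = 28.5625
χ² = Σ (O − E)² / E
  red-kerneled: (416 − 428.4375)² / 428.4375 = 0.3611
  white-kerneled: (41 − 28.5625)² / 28.5625 = 5.4159
χ² = 0.3611 + 5.4159 = 5.777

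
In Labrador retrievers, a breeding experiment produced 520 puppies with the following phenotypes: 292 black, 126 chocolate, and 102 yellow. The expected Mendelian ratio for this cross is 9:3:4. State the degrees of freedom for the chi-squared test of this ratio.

A goodness-of-fit test with 3 phenotype classes has df = 3 − 1 = 2.

2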